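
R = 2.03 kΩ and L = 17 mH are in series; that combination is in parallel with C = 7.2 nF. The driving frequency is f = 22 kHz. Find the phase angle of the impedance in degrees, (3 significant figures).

-74.4°

ω = 2πf = 138200 rad/s
X_L = ωL = 2350 Ω
X_C = 1/(ωC) = 1000 Ω
Branch 1 (R+jX_L): Z₁ = 2030 + j2350 Ω, |Z₁| = 3110 Ω
Branch 2 (−jX_C): Z₂ = −j1000 Ω
Parallel: Z = Z₁Z₂/(Z₁+Z₂), |Z| = 1280 Ω, ∠Z = -74.4°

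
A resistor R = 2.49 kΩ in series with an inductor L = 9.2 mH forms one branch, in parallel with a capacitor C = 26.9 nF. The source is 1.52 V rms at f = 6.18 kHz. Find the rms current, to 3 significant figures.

1.62 mA

ω = 2πf = 38830 rad/s
X_L = ωL = 357 Ω
X_C = 1/(ωC) = 957 Ω
Branch 1 (R+jX_L): Z₁ = 2490 + j357 Ω, |Z₁| = 2520 Ω
Branch 2 (−jX_C): Z₂ = −j957 Ω
Parallel: Z = Z₁Z₂/(Z₁+Z₂), |Z| = 940 Ω, ∠Z = -68.3°
I = V/|Z| = 1.52/940 = 1.62 mA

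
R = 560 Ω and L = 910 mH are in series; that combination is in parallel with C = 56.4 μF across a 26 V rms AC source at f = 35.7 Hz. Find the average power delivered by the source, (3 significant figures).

1.07 W

ω = 2πf = 224.3 rad/s
X_L = ωL = 204 Ω
X_C = 1/(ωC) = 79.0 Ω
Branch 1 (R+jX_L): Z₁ = 560 + j204 Ω, |Z₁| = 596 Ω
Branch 2 (−jX_C): Z₂ = −j79.0 Ω
Parallel: Z = Z₁Z₂/(Z₁+Z₂), |Z| = 82.1 Ω, ∠Z = -82.6°
I = V/|Z| = 317 mA
P = VI cos φ = 26 × 0.317 × cos(-82.6°) = 1.07 W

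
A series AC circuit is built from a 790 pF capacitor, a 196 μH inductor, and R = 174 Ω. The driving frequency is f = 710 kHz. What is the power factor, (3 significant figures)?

ω = 2πf = 4.461e+06 rad/s
X_L = ωL = 874 Ω
X_C = 1/(ωC) = 284 Ω
Net reactance X = X_L − X_C = 591 Ω
Z = 174 + j591 Ω
|Z| = √(174² + 591²) = 616 Ω
∠Z = arctan(591/174) = 73.6°
cos φ = cos(73.6°) = 0.283

0.283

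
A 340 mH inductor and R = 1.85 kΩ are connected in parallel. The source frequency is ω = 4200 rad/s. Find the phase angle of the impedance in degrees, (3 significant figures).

52.3°

X_L = ωL = 1430 Ω
Parallel: admittances add. Y = 1/R + 1/(jωL)
Y = (0.000541 − j0.000700) S
|Y| = 0.000885 S → |Z| = 1/|Y| = 1130 Ω, ∠Z = −∠Y = 52.3°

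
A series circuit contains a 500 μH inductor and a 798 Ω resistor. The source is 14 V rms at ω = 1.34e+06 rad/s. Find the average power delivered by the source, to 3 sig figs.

144 mW

X_L = ωL = 670 Ω
Z = 798 + j670 Ω
|Z| = √(798² + 670²) = 1040 Ω
∠Z = arctan(670/798) = 40.0°
I = V/|Z| = 13.4 mA
P = VI cos φ = 14 × 0.0134 × cos(40.0°) = 144 mW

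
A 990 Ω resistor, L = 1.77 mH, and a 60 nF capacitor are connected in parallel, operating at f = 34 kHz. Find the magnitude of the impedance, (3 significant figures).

ω = 2πf = 213600 rad/s
X_L = ωL = 378 Ω
X_C = 1/(ωC) = 78.0 Ω
Parallel: admittances add. Y = 1/R + 1/(jωL) + jωC
Y = (0.00101 + j0.0102) S
|Y| = 0.0102 S → |Z| = 1/|Y| = 97.8 Ω, ∠Z = −∠Y = -84.3°

97.8 Ω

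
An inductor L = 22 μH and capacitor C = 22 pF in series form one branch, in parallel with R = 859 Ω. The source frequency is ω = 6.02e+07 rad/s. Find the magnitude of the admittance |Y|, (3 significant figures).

X_L = ωL = 1320 Ω
X_C = 1/(ωC) = 755 Ω
Branch 1: Z₁ = R = 859 Ω
Branch 2 (series LC): Z₂ = j(X_L − X_C) = j569 Ω
Parallel: Z = Z₁Z₂/(Z₁+Z₂), |Z| = 475 Ω, ∠Z = 56.5°
|Y| = 1/|Z| = 2.11 mS

2.11 mS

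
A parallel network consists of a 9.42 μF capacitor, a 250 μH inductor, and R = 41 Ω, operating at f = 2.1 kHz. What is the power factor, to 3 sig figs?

0.135

ω = 2πf = 13190 rad/s
X_L = ωL = 3.30 Ω
X_C = 1/(ωC) = 8.05 Ω
Parallel: admittances add. Y = 1/R + 1/(jωL) + jωC
Y = (0.0244 − j0.179) S
|Y| = 0.181 S → |Z| = 1/|Y| = 5.54 Ω, ∠Z = −∠Y = 82.2°
cos φ = cos(82.2°) = 0.135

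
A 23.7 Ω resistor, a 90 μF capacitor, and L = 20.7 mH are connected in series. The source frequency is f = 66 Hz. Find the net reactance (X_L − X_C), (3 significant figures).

-18.2 Ω

ω = 2πf = 414.7 rad/s
X_L = ωL = 8.58 Ω
X_C = 1/(ωC) = 26.8 Ω
X = 8.58 − 26.8 = -18.2 Ω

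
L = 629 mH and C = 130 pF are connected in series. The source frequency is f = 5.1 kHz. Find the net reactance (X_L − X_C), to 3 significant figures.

-220000 Ω

ω = 2πf = 32040 rad/s
X_L = ωL = 20200 Ω
X_C = 1/(ωC) = 240000 Ω
X = 20200 − 240000 = -220000 Ω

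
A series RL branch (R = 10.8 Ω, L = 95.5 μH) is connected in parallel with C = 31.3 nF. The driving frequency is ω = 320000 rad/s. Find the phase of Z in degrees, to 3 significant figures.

X_L = ωL = 30.6 Ω
X_C = 1/(ωC) = 99.8 Ω
Branch 1 (R+jX_L): Z₁ = 10.8 + j30.6 Ω, |Z₁| = 32.4 Ω
Branch 2 (−jX_C): Z₂ = −j99.8 Ω
Parallel: Z = Z₁Z₂/(Z₁+Z₂), |Z| = 46.2 Ω, ∠Z = 61.7°

61.7°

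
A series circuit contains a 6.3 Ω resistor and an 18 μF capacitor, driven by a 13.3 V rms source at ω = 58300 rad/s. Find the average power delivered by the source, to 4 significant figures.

27.45 W

X_C = 1/(ωC) = 0.9529 Ω
Z = 6.300 − j0.9529 Ω
|Z| = √(6.300² + 0.9529²) = 6.372 Ω
∠Z = arctan(-0.9529/6.300) = -8.601°
I = V/|Z| = 2.087 A
P = VI cos φ = 13.3 × 2.087 × cos(-8.601°) = 27.45 W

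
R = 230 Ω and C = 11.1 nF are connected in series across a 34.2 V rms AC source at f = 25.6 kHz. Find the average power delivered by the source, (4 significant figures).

ω = 2πf = 160800 rad/s
X_C = 1/(ωC) = 560.1 Ω
Z = 230.0 − j560.1 Ω
|Z| = √(230.0² + 560.1²) = 605.5 Ω
∠Z = arctan(-560.1/230.0) = -67.67°
I = V/|Z| = 56.48 mA
P = VI cos φ = 34.2 × 0.05648 × cos(-67.67°) = 733.8 mW

733.8 mW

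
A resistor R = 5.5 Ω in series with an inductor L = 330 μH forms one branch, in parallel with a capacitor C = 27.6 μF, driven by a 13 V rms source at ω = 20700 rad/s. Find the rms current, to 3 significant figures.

6.34 A

X_L = ωL = 6.83 Ω
X_C = 1/(ωC) = 1.75 Ω
Branch 1 (R+jX_L): Z₁ = 5.50 + j6.83 Ω, |Z₁| = 8.77 Ω
Branch 2 (−jX_C): Z₂ = −j1.75 Ω
Parallel: Z = Z₁Z₂/(Z₁+Z₂), |Z| = 2.05 Ω, ∠Z = -81.6°
I = V/|Z| = 13/2.05 = 6.34 A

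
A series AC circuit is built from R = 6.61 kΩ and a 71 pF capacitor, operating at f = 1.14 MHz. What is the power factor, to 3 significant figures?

0.958

ω = 2πf = 7.163e+06 rad/s
X_C = 1/(ωC) = 1970 Ω
Z = 6610 − j1970 Ω
|Z| = √(6610² + 1970²) = 6900 Ω
∠Z = arctan(-1970/6610) = -16.6°
cos φ = cos(-16.6°) = 0.958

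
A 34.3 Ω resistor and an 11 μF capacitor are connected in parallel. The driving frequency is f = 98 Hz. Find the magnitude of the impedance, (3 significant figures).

33.4 Ω

ω = 2πf = 615.8 rad/s
X_C = 1/(ωC) = 148 Ω
Parallel: admittances add. Y = 1/R + jωC
Y = (0.0292 + j0.00677) S
|Y| = 0.0299 S → |Z| = 1/|Y| = 33.4 Ω, ∠Z = −∠Y = -13.1°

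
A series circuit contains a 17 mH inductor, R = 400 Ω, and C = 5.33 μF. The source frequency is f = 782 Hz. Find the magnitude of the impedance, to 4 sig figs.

402.6 Ω

ω = 2πf = 4913 rad/s
X_L = ωL = 83.53 Ω
X_C = 1/(ωC) = 38.18 Ω
Net reactance X = X_L − X_C = 45.34 Ω
Z = 400.0 + j45.34 Ω
|Z| = √(400.0² + 45.34²) = 402.6 Ω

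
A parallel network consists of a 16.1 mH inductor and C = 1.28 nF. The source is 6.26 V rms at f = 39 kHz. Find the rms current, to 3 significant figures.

377 μA

ω = 2πf = 245000 rad/s
X_L = ωL = 3950 Ω
X_C = 1/(ωC) = 3190 Ω
Parallel: admittances add. Y = 1/(jωL) + jωC
Y = (0 + j6.02e-05) S
|Y| = 6.02e-05 S → |Z| = 1/|Y| = 16600 Ω, ∠Z = −∠Y = -90.0°
I = V/|Z| = 6.26/16600 = 377 μA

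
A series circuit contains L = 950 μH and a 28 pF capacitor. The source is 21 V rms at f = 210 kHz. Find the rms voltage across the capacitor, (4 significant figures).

22.02 V

ω = 2πf = 1.319e+06 rad/s
X_L = ωL = 1253 Ω
X_C = 1/(ωC) = 27070 Ω
Net reactance X = X_L − X_C = -25810 Ω
Z = − j25810 Ω
|Z| = √(0² + 25810²) = 25810 Ω
I = V/|Z| = 813.5 μA
V_C = I·|Z_C| = 0.0008135 × 27070 = 22.02 V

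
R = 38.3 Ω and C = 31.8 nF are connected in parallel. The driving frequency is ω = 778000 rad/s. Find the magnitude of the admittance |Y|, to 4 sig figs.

35.97 mS

X_C = 1/(ωC) = 40.42 Ω
Parallel: admittances add. Y = 1/R + jωC
Y = (0.02611 + j0.02474) S
|Y| = 0.03597 S → |Z| = 1/|Y| = 27.80 Ω, ∠Z = −∠Y = -43.46°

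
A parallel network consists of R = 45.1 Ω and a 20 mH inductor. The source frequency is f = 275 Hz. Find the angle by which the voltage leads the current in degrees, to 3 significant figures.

52.5°

ω = 2πf = 1728 rad/s
X_L = ωL = 34.6 Ω
Parallel: admittances add. Y = 1/R + 1/(jωL)
Y = (0.0222 − j0.0289) S
|Y| = 0.0365 S → |Z| = 1/|Y| = 27.4 Ω, ∠Z = −∠Y = 52.5°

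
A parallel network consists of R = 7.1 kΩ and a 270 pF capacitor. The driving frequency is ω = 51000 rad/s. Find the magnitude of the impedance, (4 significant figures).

X_C = 1/(ωC) = 72620 Ω
Parallel: admittances add. Y = 1/R + jωC
Y = (0.0001408 + j1.377e-05) S
|Y| = 0.0001415 S → |Z| = 1/|Y| = 7066 Ω, ∠Z = −∠Y = -5.584°

7066 Ω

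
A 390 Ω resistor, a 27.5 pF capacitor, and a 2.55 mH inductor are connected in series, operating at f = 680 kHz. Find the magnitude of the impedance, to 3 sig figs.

ω = 2πf = 4.273e+06 rad/s
X_L = ωL = 10900 Ω
X_C = 1/(ωC) = 8510 Ω
Net reactance X = X_L − X_C = 2380 Ω
Z = 390 + j2380 Ω
|Z| = √(390² + 2380²) = 2420 Ω

2420 Ω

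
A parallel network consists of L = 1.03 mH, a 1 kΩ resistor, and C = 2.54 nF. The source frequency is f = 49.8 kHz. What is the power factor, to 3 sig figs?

ω = 2πf = 312900 rad/s
X_L = ωL = 322 Ω
X_C = 1/(ωC) = 1260 Ω
Parallel: admittances add. Y = 1/R + 1/(jωL) + jωC
Y = (0.00100 − j0.00231) S
|Y| = 0.00252 S → |Z| = 1/|Y| = 398 Ω, ∠Z = −∠Y = 66.6°
cos φ = cos(66.6°) = 0.398

0.398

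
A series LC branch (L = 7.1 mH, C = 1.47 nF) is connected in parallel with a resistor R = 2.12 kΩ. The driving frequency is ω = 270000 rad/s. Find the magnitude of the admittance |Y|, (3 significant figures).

X_L = ωL = 1920 Ω
X_C = 1/(ωC) = 2520 Ω
Branch 1: Z₁ = R = 2120 Ω
Branch 2 (series LC): Z₂ = j(X_L − X_C) = −j603 Ω
Parallel: Z = Z₁Z₂/(Z₁+Z₂), |Z| = 580 Ω, ∠Z = -74.1°
|Y| = 1/|Z| = 1.73 mS

1.73 mS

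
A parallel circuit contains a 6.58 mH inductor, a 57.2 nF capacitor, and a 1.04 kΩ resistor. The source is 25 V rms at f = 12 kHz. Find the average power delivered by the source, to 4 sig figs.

601.0 mW

ω = 2πf = 75400 rad/s
X_L = ωL = 496.1 Ω
X_C = 1/(ωC) = 231.9 Ω
Parallel: admittances add. Y = 1/R + 1/(jωL) + jωC
Y = (0.0009615 + j0.002297) S
|Y| = 0.002490 S → |Z| = 1/|Y| = 401.6 Ω, ∠Z = −∠Y = -67.29°
I = V/|Z| = 62.26 mA
P = VI cos φ = 25 × 0.06226 × cos(-67.29°) = 601.0 mW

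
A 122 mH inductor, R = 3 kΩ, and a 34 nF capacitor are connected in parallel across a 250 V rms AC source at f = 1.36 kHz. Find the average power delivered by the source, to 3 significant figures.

20.8 W

ω = 2πf = 8545 rad/s
X_L = ωL = 1040 Ω
X_C = 1/(ωC) = 3440 Ω
Parallel: admittances add. Y = 1/R + 1/(jωL) + jωC
Y = (0.000333 − j0.000669) S
|Y| = 0.000747 S → |Z| = 1/|Y| = 1340 Ω, ∠Z = −∠Y = 63.5°
I = V/|Z| = 187 mA
P = VI cos φ = 250 × 0.187 × cos(63.5°) = 20.8 W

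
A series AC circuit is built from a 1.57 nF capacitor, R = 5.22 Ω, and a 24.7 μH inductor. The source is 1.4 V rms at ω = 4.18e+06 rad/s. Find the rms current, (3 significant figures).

X_L = ωL = 103 Ω
X_C = 1/(ωC) = 152 Ω
Net reactance X = X_L − X_C = -49.1 Ω
Z = 5.22 − j49.1 Ω
|Z| = √(5.22² + 49.1²) = 49.4 Ω
I = V/|Z| = 1.4/49.4 = 28.3 mA

28.3 mA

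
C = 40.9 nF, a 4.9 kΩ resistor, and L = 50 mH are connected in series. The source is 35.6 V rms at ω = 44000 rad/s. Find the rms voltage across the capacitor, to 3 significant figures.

X_L = ωL = 2200 Ω
X_C = 1/(ωC) = 556 Ω
Net reactance X = X_L − X_C = 1640 Ω
Z = 4900 + j1640 Ω
|Z| = √(4900² + 1640²) = 5170 Ω
I = V/|Z| = 6.89 mA
V_C = I·|Z_C| = 0.00689 × 556 = 3.83 V

3.83 V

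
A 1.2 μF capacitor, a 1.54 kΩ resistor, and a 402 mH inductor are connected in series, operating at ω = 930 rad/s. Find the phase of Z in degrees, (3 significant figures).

-18.7°

X_L = ωL = 374 Ω
X_C = 1/(ωC) = 896 Ω
Net reactance X = X_L − X_C = -522 Ω
Z = 1540 − j522 Ω
|Z| = √(1540² + 522²) = 1630 Ω
∠Z = arctan(-522/1540) = -18.7°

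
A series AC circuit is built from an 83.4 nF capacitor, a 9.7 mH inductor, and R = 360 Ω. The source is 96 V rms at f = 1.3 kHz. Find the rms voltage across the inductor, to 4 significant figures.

5.302 V

ω = 2πf = 8168 rad/s
X_L = ωL = 79.23 Ω
X_C = 1/(ωC) = 1468 Ω
Net reactance X = X_L − X_C = -1389 Ω
Z = 360.0 − j1389 Ω
|Z| = √(360.0² + 1389²) = 1435 Ω
I = V/|Z| = 66.92 mA
V_L = I·|Z_L| = 0.06692 × 79.23 = 5.302 V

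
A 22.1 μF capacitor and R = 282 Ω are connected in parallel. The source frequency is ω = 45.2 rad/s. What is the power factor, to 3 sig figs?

0.963

X_C = 1/(ωC) = 1000 Ω
Parallel: admittances add. Y = 1/R + jωC
Y = (0.00355 + j0.000999) S
|Y| = 0.00368 S → |Z| = 1/|Y| = 271 Ω, ∠Z = −∠Y = -15.7°
cos φ = cos(-15.7°) = 0.963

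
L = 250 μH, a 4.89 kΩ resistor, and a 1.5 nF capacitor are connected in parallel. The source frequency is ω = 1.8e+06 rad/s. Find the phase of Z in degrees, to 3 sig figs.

-66.8°

X_L = ωL = 450 Ω
X_C = 1/(ωC) = 370 Ω
Parallel: admittances add. Y = 1/R + 1/(jωL) + jωC
Y = (0.000204 + j0.000478) S
|Y| = 0.000520 S → |Z| = 1/|Y| = 1920 Ω, ∠Z = −∠Y = -66.8°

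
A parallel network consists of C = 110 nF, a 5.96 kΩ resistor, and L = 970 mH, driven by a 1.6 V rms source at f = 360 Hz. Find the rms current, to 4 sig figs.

426.3 μA

ω = 2πf = 2262 rad/s
X_L = ωL = 2194 Ω
X_C = 1/(ωC) = 4019 Ω
Parallel: admittances add. Y = 1/R + 1/(jωL) + jωC
Y = (0.0001678 − j0.0002070) S
|Y| = 0.0002664 S → |Z| = 1/|Y| = 3753 Ω, ∠Z = −∠Y = 50.97°
I = V/|Z| = 1.6/3753 = 426.3 μA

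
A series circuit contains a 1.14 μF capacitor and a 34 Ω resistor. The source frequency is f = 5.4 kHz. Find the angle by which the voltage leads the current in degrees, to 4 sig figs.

ω = 2πf = 33930 rad/s
X_C = 1/(ωC) = 25.85 Ω
Z = 34.00 − j25.85 Ω
|Z| = √(34.00² + 25.85²) = 42.71 Ω
∠Z = arctan(-25.85/34.00) = -37.25°

-37.25°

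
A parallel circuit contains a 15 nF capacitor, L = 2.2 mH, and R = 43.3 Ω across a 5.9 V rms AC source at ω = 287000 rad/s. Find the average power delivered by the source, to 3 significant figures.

X_L = ωL = 631 Ω
X_C = 1/(ωC) = 232 Ω
Parallel: admittances add. Y = 1/R + 1/(jωL) + jωC
Y = (0.0231 + j0.00272) S
|Y| = 0.0233 S → |Z| = 1/|Y| = 43.0 Ω, ∠Z = −∠Y = -6.72°
I = V/|Z| = 137 mA
P = VI cos φ = 5.9 × 0.137 × cos(-6.72°) = 804 mW

804 mW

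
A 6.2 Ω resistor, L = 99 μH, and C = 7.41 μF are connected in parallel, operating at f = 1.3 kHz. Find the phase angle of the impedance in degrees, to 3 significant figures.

82.2°

ω = 2πf = 8168 rad/s
X_L = ωL = 0.809 Ω
X_C = 1/(ωC) = 16.5 Ω
Parallel: admittances add. Y = 1/R + 1/(jωL) + jωC
Y = (0.161 − j1.18) S
|Y| = 1.19 S → |Z| = 1/|Y| = 0.842 Ω, ∠Z = −∠Y = 82.2°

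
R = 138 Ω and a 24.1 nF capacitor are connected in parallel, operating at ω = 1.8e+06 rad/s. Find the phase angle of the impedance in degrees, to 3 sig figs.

X_C = 1/(ωC) = 23.1 Ω
Parallel: admittances add. Y = 1/R + jωC
Y = (0.00725 + j0.0434) S
|Y| = 0.0440 S → |Z| = 1/|Y| = 22.7 Ω, ∠Z = −∠Y = -80.5°

-80.5°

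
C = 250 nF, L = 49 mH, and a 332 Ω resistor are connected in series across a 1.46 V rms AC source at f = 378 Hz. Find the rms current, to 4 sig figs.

ω = 2πf = 2375 rad/s
X_L = ωL = 116.4 Ω
X_C = 1/(ωC) = 1684 Ω
Net reactance X = X_L − X_C = -1568 Ω
Z = 332.0 − j1568 Ω
|Z| = √(332.0² + 1568²) = 1603 Ω
I = V/|Z| = 1.46/1603 = 911.0 μA

911.0 μA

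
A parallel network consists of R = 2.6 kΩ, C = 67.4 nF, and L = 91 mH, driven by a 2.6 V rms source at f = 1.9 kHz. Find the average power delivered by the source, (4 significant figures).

2.600 mW

ω = 2πf = 11940 rad/s
X_L = ωL = 1086 Ω
X_C = 1/(ωC) = 1243 Ω
Parallel: admittances add. Y = 1/R + 1/(jωL) + jωC
Y = (0.0003846 − j0.0001159) S
|Y| = 0.0004017 S → |Z| = 1/|Y| = 2489 Ω, ∠Z = −∠Y = 16.77°
I = V/|Z| = 1.044 mA
P = VI cos φ = 2.6 × 0.001044 × cos(16.77°) = 2.600 mW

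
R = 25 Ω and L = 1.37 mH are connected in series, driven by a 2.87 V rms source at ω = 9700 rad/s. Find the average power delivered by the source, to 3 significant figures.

257 mW

X_L = ωL = 13.3 Ω
Z = 25.0 + j13.3 Ω
|Z| = √(25.0² + 13.3²) = 28.3 Ω
∠Z = arctan(13.3/25.0) = 28.0°
I = V/|Z| = 101 mA
P = VI cos φ = 2.87 × 0.101 × cos(28.0°) = 257 mW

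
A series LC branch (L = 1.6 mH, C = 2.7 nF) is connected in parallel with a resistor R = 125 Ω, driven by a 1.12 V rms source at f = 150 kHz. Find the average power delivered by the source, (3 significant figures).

10.0 mW

ω = 2πf = 942500 rad/s
X_L = ωL = 1510 Ω
X_C = 1/(ωC) = 393 Ω
Branch 1: Z₁ = R = 125 Ω
Branch 2 (series LC): Z₂ = j(X_L − X_C) = j1110 Ω
Parallel: Z = Z₁Z₂/(Z₁+Z₂), |Z| = 124 Ω, ∠Z = 6.40°
I = V/|Z| = 9.02 mA
P = VI cos φ = 1.12 × 0.00902 × cos(6.40°) = 10.0 mW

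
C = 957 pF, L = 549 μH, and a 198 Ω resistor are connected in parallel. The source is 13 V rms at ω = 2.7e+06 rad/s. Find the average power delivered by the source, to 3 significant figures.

854 mW

X_L = ωL = 1480 Ω
X_C = 1/(ωC) = 387 Ω
Parallel: admittances add. Y = 1/R + 1/(jωL) + jωC
Y = (0.00505 + j0.00191) S
|Y| = 0.00540 S → |Z| = 1/|Y| = 185 Ω, ∠Z = −∠Y = -20.7°
I = V/|Z| = 70.2 mA
P = VI cos φ = 13 × 0.0702 × cos(-20.7°) = 854 mW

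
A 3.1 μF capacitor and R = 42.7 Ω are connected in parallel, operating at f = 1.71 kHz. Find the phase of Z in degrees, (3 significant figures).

-54.9°

ω = 2πf = 10740 rad/s
X_C = 1/(ωC) = 30.0 Ω
Parallel: admittances add. Y = 1/R + jωC
Y = (0.0234 + j0.0333) S
|Y| = 0.0407 S → |Z| = 1/|Y| = 24.6 Ω, ∠Z = −∠Y = -54.9°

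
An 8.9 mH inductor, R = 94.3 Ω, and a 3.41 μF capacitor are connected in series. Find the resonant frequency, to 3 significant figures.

914 Hz

ω₀ = 1/√(LC) = 1/√(0.0089 × 3.41e-06) = 5740 rad/s
f₀ = ω₀/(2π) = 914 Hz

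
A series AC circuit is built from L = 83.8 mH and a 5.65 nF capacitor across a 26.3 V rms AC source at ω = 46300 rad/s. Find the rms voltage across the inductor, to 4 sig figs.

X_L = ωL = 3880 Ω
X_C = 1/(ωC) = 3823 Ω
Net reactance X = X_L − X_C = 57.24 Ω
Z = j57.24 Ω
|Z| = √(0² + 57.24²) = 57.24 Ω
I = V/|Z| = 459.5 mA
V_L = I·|Z_L| = 0.4595 × 3880 = 1783 V

1783 V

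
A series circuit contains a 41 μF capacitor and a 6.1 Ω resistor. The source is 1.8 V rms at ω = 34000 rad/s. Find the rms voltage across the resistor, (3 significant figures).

1.79 V

X_C = 1/(ωC) = 0.717 Ω
Z = 6.10 − j0.717 Ω
|Z| = √(6.10² + 0.717²) = 6.14 Ω
I = V/|Z| = 293 mA
V_R = I·|Z_R| = 0.293 × 6.10 = 1.79 V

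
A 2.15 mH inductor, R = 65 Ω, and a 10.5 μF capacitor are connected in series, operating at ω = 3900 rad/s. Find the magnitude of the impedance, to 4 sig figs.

X_L = ωL = 8.385 Ω
X_C = 1/(ωC) = 24.42 Ω
Net reactance X = X_L − X_C = -16.04 Ω
Z = 65.00 − j16.04 Ω
|Z| = √(65.00² + 16.04²) = 66.95 Ω

66.95 Ω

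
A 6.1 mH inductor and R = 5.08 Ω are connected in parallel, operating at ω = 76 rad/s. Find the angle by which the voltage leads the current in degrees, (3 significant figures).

84.8°

X_L = ωL = 0.464 Ω
Parallel: admittances add. Y = 1/R + 1/(jωL)
Y = (0.197 − j2.16) S
|Y| = 2.17 S → |Z| = 1/|Y| = 0.462 Ω, ∠Z = −∠Y = 84.8°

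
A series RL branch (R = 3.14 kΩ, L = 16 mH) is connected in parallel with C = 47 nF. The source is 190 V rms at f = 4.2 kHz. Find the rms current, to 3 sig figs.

ω = 2πf = 26390 rad/s
X_L = ωL = 422 Ω
X_C = 1/(ωC) = 806 Ω
Branch 1 (R+jX_L): Z₁ = 3140 + j422 Ω, |Z₁| = 3170 Ω
Branch 2 (−jX_C): Z₂ = −j806 Ω
Parallel: Z = Z₁Z₂/(Z₁+Z₂), |Z| = 807 Ω, ∠Z = -75.4°
I = V/|Z| = 190/807 = 235 mA

235 mA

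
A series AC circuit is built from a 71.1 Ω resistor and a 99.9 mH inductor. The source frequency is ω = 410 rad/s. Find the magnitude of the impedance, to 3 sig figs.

X_L = ωL = 41.0 Ω
Z = 71.1 + j41.0 Ω
|Z| = √(71.1² + 41.0²) = 82.1 Ω

82.1 Ω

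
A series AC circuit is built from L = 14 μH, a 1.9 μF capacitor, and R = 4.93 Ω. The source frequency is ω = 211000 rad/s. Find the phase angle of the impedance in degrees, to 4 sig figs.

5.326°

X_L = ωL = 2.954 Ω
X_C = 1/(ωC) = 2.494 Ω
Net reactance X = X_L − X_C = 0.4596 Ω
Z = 4.930 + j0.4596 Ω
|Z| = √(4.930² + 0.4596²) = 4.951 Ω
∠Z = arctan(0.4596/4.930) = 5.326°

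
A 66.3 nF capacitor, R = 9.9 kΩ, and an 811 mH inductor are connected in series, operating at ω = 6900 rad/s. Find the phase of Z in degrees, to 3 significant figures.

X_L = ωL = 5600 Ω
X_C = 1/(ωC) = 2190 Ω
Net reactance X = X_L − X_C = 3410 Ω
Z = 9900 + j3410 Ω
|Z| = √(9900² + 3410²) = 10500 Ω
∠Z = arctan(3410/9900) = 19.0°

19.0°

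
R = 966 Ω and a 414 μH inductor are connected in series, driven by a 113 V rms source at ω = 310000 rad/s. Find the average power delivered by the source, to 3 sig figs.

13.0 W

X_L = ωL = 128 Ω
Z = 966 + j128 Ω
|Z| = √(966² + 128²) = 974 Ω
∠Z = arctan(128/966) = 7.57°
I = V/|Z| = 116 mA
P = VI cos φ = 113 × 0.116 × cos(7.57°) = 13.0 W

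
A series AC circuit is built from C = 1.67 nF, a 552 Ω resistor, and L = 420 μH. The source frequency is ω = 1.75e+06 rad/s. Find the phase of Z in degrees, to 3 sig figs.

X_L = ωL = 735 Ω
X_C = 1/(ωC) = 342 Ω
Net reactance X = X_L − X_C = 393 Ω
Z = 552 + j393 Ω
|Z| = √(552² + 393²) = 678 Ω
∠Z = arctan(393/552) = 35.4°

35.4°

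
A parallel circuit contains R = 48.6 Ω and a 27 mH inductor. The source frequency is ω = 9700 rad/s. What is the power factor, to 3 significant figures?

X_L = ωL = 262 Ω
Parallel: admittances add. Y = 1/R + 1/(jωL)
Y = (0.0206 − j0.00382) S
|Y| = 0.0209 S → |Z| = 1/|Y| = 47.8 Ω, ∠Z = −∠Y = 10.5°
cos φ = cos(10.5°) = 0.983

0.983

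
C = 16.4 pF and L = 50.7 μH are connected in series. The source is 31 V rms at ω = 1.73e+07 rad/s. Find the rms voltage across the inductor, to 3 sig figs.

X_L = ωL = 877 Ω
X_C = 1/(ωC) = 3520 Ω
Net reactance X = X_L − X_C = -2650 Ω
Z = − j2650 Ω
|Z| = √(0² + 2650²) = 2650 Ω
I = V/|Z| = 11.7 mA
V_L = I·|Z_L| = 0.0117 × 877 = 10.3 V

10.3 V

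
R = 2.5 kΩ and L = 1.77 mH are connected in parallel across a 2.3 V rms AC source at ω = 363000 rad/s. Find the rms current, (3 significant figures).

X_L = ωL = 643 Ω
Parallel: admittances add. Y = 1/R + 1/(jωL)
Y = (0.000400 − j0.00156) S
|Y| = 0.00161 S → |Z| = 1/|Y| = 622 Ω, ∠Z = −∠Y = 75.6°
I = V/|Z| = 2.3/622 = 3.70 mA

3.70 mA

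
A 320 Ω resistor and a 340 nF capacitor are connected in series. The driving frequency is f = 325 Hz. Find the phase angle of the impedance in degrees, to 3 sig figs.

ω = 2πf = 2042 rad/s
X_C = 1/(ωC) = 1440 Ω
Z = 320 − j1440 Ω
|Z| = √(320² + 1440²) = 1480 Ω
∠Z = arctan(-1440/320) = -77.5°

-77.5°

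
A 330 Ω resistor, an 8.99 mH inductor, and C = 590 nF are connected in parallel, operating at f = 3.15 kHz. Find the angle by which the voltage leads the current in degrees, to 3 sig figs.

-63.4°

ω = 2πf = 19790 rad/s
X_L = ωL = 178 Ω
X_C = 1/(ωC) = 85.6 Ω
Parallel: admittances add. Y = 1/R + 1/(jωL) + jωC
Y = (0.00303 + j0.00606) S
|Y| = 0.00677 S → |Z| = 1/|Y| = 148 Ω, ∠Z = −∠Y = -63.4°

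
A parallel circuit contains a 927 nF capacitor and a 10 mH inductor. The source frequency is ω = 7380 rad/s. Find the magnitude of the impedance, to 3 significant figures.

X_L = ωL = 73.8 Ω
X_C = 1/(ωC) = 146 Ω
Parallel: admittances add. Y = 1/(jωL) + jωC
Y = (0 − j0.00671) S
|Y| = 0.00671 S → |Z| = 1/|Y| = 149 Ω, ∠Z = −∠Y = 90.0°

149 Ω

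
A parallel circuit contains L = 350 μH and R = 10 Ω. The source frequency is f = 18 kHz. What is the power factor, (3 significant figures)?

0.970

ω = 2πf = 113100 rad/s
X_L = ωL = 39.6 Ω
Parallel: admittances add. Y = 1/R + 1/(jωL)
Y = (0.100 − j0.0253) S
|Y| = 0.103 S → |Z| = 1/|Y| = 9.70 Ω, ∠Z = −∠Y = 14.2°
cos φ = cos(14.2°) = 0.970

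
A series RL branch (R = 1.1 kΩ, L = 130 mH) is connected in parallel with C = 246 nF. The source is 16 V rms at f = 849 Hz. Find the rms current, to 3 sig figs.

17.8 mA

ω = 2πf = 5334 rad/s
X_L = ωL = 693 Ω
X_C = 1/(ωC) = 762 Ω
Branch 1 (R+jX_L): Z₁ = 1100 + j693 Ω, |Z₁| = 1300 Ω
Branch 2 (−jX_C): Z₂ = −j762 Ω
Parallel: Z = Z₁Z₂/(Z₁+Z₂), |Z| = 899 Ω, ∠Z = -54.2°
I = V/|Z| = 16/899 = 17.8 mA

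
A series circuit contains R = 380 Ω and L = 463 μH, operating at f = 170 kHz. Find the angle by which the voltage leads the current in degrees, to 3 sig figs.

ω = 2πf = 1.068e+06 rad/s
X_L = ωL = 495 Ω
Z = 380 + j495 Ω
|Z| = √(380² + 495²) = 624 Ω
∠Z = arctan(495/380) = 52.5°

52.5°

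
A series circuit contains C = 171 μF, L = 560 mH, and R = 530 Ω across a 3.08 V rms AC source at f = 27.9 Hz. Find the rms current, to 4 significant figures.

ω = 2πf = 175.3 rad/s
X_L = ωL = 98.17 Ω
X_C = 1/(ωC) = 33.36 Ω
Net reactance X = X_L − X_C = 64.81 Ω
Z = 530.0 + j64.81 Ω
|Z| = √(530.0² + 64.81²) = 533.9 Ω
I = V/|Z| = 3.08/533.9 = 5.768 mA

5.768 mA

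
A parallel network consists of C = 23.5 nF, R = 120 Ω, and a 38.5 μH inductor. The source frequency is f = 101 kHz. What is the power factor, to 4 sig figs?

ω = 2πf = 634600 rad/s
X_L = ωL = 24.43 Ω
X_C = 1/(ωC) = 67.05 Ω
Parallel: admittances add. Y = 1/R + 1/(jωL) + jωC
Y = (0.008333 − j0.02602) S
|Y| = 0.02732 S → |Z| = 1/|Y| = 36.61 Ω, ∠Z = −∠Y = 72.24°
cos φ = cos(72.24°) = 0.3050

0.3050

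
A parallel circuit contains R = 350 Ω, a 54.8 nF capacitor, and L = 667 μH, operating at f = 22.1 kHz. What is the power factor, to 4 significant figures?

0.6675

ω = 2πf = 138900 rad/s
X_L = ωL = 92.62 Ω
X_C = 1/(ωC) = 131.4 Ω
Parallel: admittances add. Y = 1/R + 1/(jωL) + jωC
Y = (0.002857 − j0.003188) S
|Y| = 0.004281 S → |Z| = 1/|Y| = 233.6 Ω, ∠Z = −∠Y = 48.13°
cos φ = cos(48.13°) = 0.6675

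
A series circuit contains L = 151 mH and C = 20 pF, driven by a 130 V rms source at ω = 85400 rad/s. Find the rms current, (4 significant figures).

X_L = ωL = 12900 Ω
X_C = 1/(ωC) = 585500 Ω
Net reactance X = X_L − X_C = -572600 Ω
Z = − j572600 Ω
|Z| = √(0² + 572600²) = 572600 Ω
I = V/|Z| = 130/572600 = 227.0 μA

227.0 μA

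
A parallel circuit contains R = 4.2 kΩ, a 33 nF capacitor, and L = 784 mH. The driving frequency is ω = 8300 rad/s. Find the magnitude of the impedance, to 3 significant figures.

3750 Ω

X_L = ωL = 6510 Ω
X_C = 1/(ωC) = 3650 Ω
Parallel: admittances add. Y = 1/R + 1/(jωL) + jωC
Y = (0.000238 + j0.000120) S
|Y| = 0.000267 S → |Z| = 1/|Y| = 3750 Ω, ∠Z = −∠Y = -26.8°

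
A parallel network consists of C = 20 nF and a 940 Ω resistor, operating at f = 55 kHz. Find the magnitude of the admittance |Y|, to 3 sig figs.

ω = 2πf = 345600 rad/s
X_C = 1/(ωC) = 145 Ω
Parallel: admittances add. Y = 1/R + jωC
Y = (0.00106 + j0.00691) S
|Y| = 0.00699 S → |Z| = 1/|Y| = 143 Ω, ∠Z = −∠Y = -81.2°

6.99 mS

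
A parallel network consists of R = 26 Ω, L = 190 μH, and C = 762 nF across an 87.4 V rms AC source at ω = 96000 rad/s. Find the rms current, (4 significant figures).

X_L = ωL = 18.24 Ω
X_C = 1/(ωC) = 13.67 Ω
Parallel: admittances add. Y = 1/R + 1/(jωL) + jωC
Y = (0.03846 + j0.01833) S
|Y| = 0.04260 S → |Z| = 1/|Y| = 23.47 Ω, ∠Z = −∠Y = -25.48°
I = V/|Z| = 87.4/23.47 = 3.724 A

3.724 A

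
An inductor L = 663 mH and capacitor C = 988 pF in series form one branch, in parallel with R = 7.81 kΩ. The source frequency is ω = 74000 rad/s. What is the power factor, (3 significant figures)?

X_L = ωL = 49100 Ω
X_C = 1/(ωC) = 13700 Ω
Branch 1: Z₁ = R = 7810 Ω
Branch 2 (series LC): Z₂ = j(X_L − X_C) = j35400 Ω
Parallel: Z = Z₁Z₂/(Z₁+Z₂), |Z| = 7630 Ω, ∠Z = 12.4°
cos φ = cos(12.4°) = 0.976

0.976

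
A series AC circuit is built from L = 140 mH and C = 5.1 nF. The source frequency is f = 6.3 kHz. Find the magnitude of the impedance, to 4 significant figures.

ω = 2πf = 39580 rad/s
X_L = ωL = 5542 Ω
X_C = 1/(ωC) = 4953 Ω
Net reactance X = X_L − X_C = 588.3 Ω
Z = j588.3 Ω
|Z| = √(0² + 588.3²) = 588.3 Ω

588.3 Ω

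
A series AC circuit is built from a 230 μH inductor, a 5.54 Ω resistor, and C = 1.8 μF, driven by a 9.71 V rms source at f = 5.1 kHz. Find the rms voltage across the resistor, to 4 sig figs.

ω = 2πf = 32040 rad/s
X_L = ωL = 7.370 Ω
X_C = 1/(ωC) = 17.34 Ω
Net reactance X = X_L − X_C = -9.967 Ω
Z = 5.540 − j9.967 Ω
|Z| = √(5.540² + 9.967²) = 11.40 Ω
I = V/|Z| = 851.5 mA
V_R = I·|Z_R| = 0.8515 × 5.540 = 4.717 V

4.717 V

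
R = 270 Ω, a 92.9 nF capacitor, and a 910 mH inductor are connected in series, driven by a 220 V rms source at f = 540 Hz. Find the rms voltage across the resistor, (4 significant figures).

209.8 V

ω = 2πf = 3393 rad/s
X_L = ωL = 3088 Ω
X_C = 1/(ωC) = 3173 Ω
Net reactance X = X_L − X_C = -85.01 Ω
Z = 270.0 − j85.01 Ω
|Z| = √(270.0² + 85.01²) = 283.1 Ω
I = V/|Z| = 777.2 mA
V_R = I·|Z_R| = 0.7772 × 270.0 = 209.8 V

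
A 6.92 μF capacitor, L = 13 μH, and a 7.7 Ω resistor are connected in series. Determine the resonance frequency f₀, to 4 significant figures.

16.78 kHz

ω₀ = 1/√(LC) = 1/√(1.3e-05 × 6.92e-06) = 105400 rad/s
f₀ = ω₀/(2π) = 16.78 kHz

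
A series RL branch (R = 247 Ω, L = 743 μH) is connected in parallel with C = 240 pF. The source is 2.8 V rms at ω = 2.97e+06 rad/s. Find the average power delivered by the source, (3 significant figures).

393 μW

X_L = ωL = 2210 Ω
X_C = 1/(ωC) = 1400 Ω
Branch 1 (R+jX_L): Z₁ = 247 + j2210 Ω, |Z₁| = 2220 Ω
Branch 2 (−jX_C): Z₂ = −j1400 Ω
Parallel: Z = Z₁Z₂/(Z₁+Z₂), |Z| = 3700 Ω, ∠Z = -79.3°
I = V/|Z| = 756 μA
P = VI cos φ = 2.8 × 0.000756 × cos(-79.3°) = 393 μW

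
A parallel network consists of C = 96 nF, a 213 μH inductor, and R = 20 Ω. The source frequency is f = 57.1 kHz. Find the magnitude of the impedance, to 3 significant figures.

18.4 Ω

ω = 2πf = 358800 rad/s
X_L = ωL = 76.4 Ω
X_C = 1/(ωC) = 29.0 Ω
Parallel: admittances add. Y = 1/R + 1/(jωL) + jωC
Y = (0.0500 + j0.0214) S
|Y| = 0.0544 S → |Z| = 1/|Y| = 18.4 Ω, ∠Z = −∠Y = -23.1°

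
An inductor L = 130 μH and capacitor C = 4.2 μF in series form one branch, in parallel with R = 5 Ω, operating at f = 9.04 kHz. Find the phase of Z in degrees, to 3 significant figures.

ω = 2πf = 56800 rad/s
X_L = ωL = 7.38 Ω
X_C = 1/(ωC) = 4.19 Ω
Branch 1: Z₁ = R = 5.00 Ω
Branch 2 (series LC): Z₂ = j(X_L − X_C) = j3.19 Ω
Parallel: Z = Z₁Z₂/(Z₁+Z₂), |Z| = 2.69 Ω, ∠Z = 57.4°

57.4°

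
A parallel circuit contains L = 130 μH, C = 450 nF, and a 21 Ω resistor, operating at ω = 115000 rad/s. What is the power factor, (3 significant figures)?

X_L = ωL = 14.9 Ω
X_C = 1/(ωC) = 19.3 Ω
Parallel: admittances add. Y = 1/R + 1/(jωL) + jωC
Y = (0.0476 − j0.0151) S
|Y| = 0.0500 S → |Z| = 1/|Y| = 20.0 Ω, ∠Z = −∠Y = 17.6°
cos φ = cos(17.6°) = 0.953

0.953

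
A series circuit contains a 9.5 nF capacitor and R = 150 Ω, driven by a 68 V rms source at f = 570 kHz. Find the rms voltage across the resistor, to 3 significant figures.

ω = 2πf = 3.581e+06 rad/s
X_C = 1/(ωC) = 29.4 Ω
Z = 150 − j29.4 Ω
|Z| = √(150² + 29.4²) = 153 Ω
I = V/|Z| = 445 mA
V_R = I·|Z_R| = 0.445 × 150 = 66.7 V

66.7 V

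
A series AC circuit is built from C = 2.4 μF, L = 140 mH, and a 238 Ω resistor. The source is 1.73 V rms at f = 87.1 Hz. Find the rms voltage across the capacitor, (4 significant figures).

ω = 2πf = 547.3 rad/s
X_L = ωL = 76.62 Ω
X_C = 1/(ωC) = 761.4 Ω
Net reactance X = X_L − X_C = -684.7 Ω
Z = 238.0 − j684.7 Ω
|Z| = √(238.0² + 684.7²) = 724.9 Ω
I = V/|Z| = 2.386 mA
V_C = I·|Z_C| = 0.002386 × 761.4 = 1.817 V

1.817 V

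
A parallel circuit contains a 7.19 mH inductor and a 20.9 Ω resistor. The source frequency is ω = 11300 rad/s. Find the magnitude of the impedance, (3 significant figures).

20.2 Ω

X_L = ωL = 81.2 Ω
Parallel: admittances add. Y = 1/R + 1/(jωL)
Y = (0.0478 − j0.0123) S
|Y| = 0.0494 S → |Z| = 1/|Y| = 20.2 Ω, ∠Z = −∠Y = 14.4°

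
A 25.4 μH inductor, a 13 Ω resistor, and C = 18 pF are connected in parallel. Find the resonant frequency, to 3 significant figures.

ω₀ = 1/√(LC) = 1/√(2.54e-05 × 1.8e-11) = 4.677e+07 rad/s
f₀ = ω₀/(2π) = 7.44 MHz

7.44 MHz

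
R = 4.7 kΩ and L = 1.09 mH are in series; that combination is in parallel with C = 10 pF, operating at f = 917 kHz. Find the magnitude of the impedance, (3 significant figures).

ω = 2πf = 5.762e+06 rad/s
X_L = ωL = 6280 Ω
X_C = 1/(ωC) = 17400 Ω
Branch 1 (R+jX_L): Z₁ = 4700 + j6280 Ω, |Z₁| = 7840 Ω
Branch 2 (−jX_C): Z₂ = −j17400 Ω
Parallel: Z = Z₁Z₂/(Z₁+Z₂), |Z| = 11300 Ω, ∠Z = 30.2°

11300 Ω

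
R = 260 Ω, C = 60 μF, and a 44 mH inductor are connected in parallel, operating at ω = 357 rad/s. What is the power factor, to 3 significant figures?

X_L = ωL = 15.7 Ω
X_C = 1/(ωC) = 46.7 Ω
Parallel: admittances add. Y = 1/R + 1/(jωL) + jωC
Y = (0.00385 − j0.0422) S
|Y| = 0.0424 S → |Z| = 1/|Y| = 23.6 Ω, ∠Z = −∠Y = 84.8°
cos φ = cos(84.8°) = 0.0907

0.0907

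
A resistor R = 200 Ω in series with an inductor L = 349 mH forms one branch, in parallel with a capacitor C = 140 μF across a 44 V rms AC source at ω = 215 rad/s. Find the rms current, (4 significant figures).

X_L = ωL = 75.03 Ω
X_C = 1/(ωC) = 33.22 Ω
Branch 1 (R+jX_L): Z₁ = 200.0 + j75.03 Ω, |Z₁| = 213.6 Ω
Branch 2 (−jX_C): Z₂ = −j33.22 Ω
Parallel: Z = Z₁Z₂/(Z₁+Z₂), |Z| = 34.73 Ω, ∠Z = -81.24°
I = V/|Z| = 44/34.73 = 1.267 A

1.267 A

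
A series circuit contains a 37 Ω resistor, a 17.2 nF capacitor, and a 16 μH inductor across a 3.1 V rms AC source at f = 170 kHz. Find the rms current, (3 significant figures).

59.0 mA

ω = 2πf = 1.068e+06 rad/s
X_L = ωL = 17.1 Ω
X_C = 1/(ωC) = 54.4 Ω
Net reactance X = X_L − X_C = -37.3 Ω
Z = 37.0 − j37.3 Ω
|Z| = √(37.0² + 37.3²) = 52.6 Ω
I = V/|Z| = 3.1/52.6 = 59.0 mA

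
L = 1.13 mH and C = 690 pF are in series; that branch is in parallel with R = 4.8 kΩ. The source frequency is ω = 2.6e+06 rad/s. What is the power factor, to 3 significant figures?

X_L = ωL = 2940 Ω
X_C = 1/(ωC) = 557 Ω
Branch 1: Z₁ = R = 4800 Ω
Branch 2 (series LC): Z₂ = j(X_L − X_C) = j2380 Ω
Parallel: Z = Z₁Z₂/(Z₁+Z₂), |Z| = 2130 Ω, ∠Z = 63.6°
cos φ = cos(63.6°) = 0.444

0.444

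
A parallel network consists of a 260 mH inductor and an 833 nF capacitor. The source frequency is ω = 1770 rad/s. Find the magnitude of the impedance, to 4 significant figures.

1432 Ω

X_L = ωL = 460.2 Ω
X_C = 1/(ωC) = 678.2 Ω
Parallel: admittances add. Y = 1/(jωL) + jωC
Y = (0 − j0.0006986) S
|Y| = 0.0006986 S → |Z| = 1/|Y| = 1432 Ω, ∠Z = −∠Y = 90.00°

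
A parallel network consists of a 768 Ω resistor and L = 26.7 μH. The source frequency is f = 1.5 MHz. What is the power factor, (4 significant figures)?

0.3114

ω = 2πf = 9.425e+06 rad/s
X_L = ωL = 251.6 Ω
Parallel: admittances add. Y = 1/R + 1/(jωL)
Y = (0.001302 − j0.003974) S
|Y| = 0.004182 S → |Z| = 1/|Y| = 239.1 Ω, ∠Z = −∠Y = 71.86°
cos φ = cos(71.86°) = 0.3114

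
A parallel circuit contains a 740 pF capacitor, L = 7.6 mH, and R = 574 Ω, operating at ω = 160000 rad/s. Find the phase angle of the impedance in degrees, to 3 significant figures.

X_L = ωL = 1220 Ω
X_C = 1/(ωC) = 8450 Ω
Parallel: admittances add. Y = 1/R + 1/(jωL) + jωC
Y = (0.00174 − j0.000704) S
|Y| = 0.00188 S → |Z| = 1/|Y| = 532 Ω, ∠Z = −∠Y = 22.0°

22.0°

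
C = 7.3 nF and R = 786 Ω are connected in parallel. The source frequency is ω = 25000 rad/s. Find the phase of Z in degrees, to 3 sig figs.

X_C = 1/(ωC) = 5480 Ω
Parallel: admittances add. Y = 1/R + jωC
Y = (0.00127 + j0.000182) S
|Y| = 0.00129 S → |Z| = 1/|Y| = 778 Ω, ∠Z = −∠Y = -8.16°

-8.16°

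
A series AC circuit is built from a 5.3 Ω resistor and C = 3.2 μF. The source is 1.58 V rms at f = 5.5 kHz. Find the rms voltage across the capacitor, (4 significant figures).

ω = 2πf = 34560 rad/s
X_C = 1/(ωC) = 9.043 Ω
Z = 5.300 − j9.043 Ω
|Z| = √(5.300² + 9.043²) = 10.48 Ω
I = V/|Z| = 150.7 mA
V_C = I·|Z_C| = 0.1507 × 9.043 = 1.363 V

1.363 V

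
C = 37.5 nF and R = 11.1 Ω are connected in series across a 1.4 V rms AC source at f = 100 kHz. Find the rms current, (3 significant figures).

ω = 2πf = 628300 rad/s
X_C = 1/(ωC) = 42.4 Ω
Z = 11.1 − j42.4 Ω
|Z| = √(11.1² + 42.4²) = 43.9 Ω
I = V/|Z| = 1.4/43.9 = 31.9 mA

31.9 mA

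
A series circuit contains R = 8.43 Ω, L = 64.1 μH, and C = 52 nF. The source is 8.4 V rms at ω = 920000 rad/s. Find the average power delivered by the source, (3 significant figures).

391 mW

X_L = ωL = 59.0 Ω
X_C = 1/(ωC) = 20.9 Ω
Net reactance X = X_L − X_C = 38.1 Ω
Z = 8.43 + j38.1 Ω
|Z| = √(8.43² + 38.1²) = 39.0 Ω
∠Z = arctan(38.1/8.43) = 77.5°
I = V/|Z| = 215 mA
P = VI cos φ = 8.4 × 0.215 × cos(77.5°) = 391 mW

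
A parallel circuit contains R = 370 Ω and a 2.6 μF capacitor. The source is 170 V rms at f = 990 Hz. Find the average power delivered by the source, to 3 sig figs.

ω = 2πf = 6220 rad/s
X_C = 1/(ωC) = 61.8 Ω
Parallel: admittances add. Y = 1/R + jωC
Y = (0.00270 + j0.0162) S
|Y| = 0.0164 S → |Z| = 1/|Y| = 61.0 Ω, ∠Z = −∠Y = -80.5°
I = V/|Z| = 2.79 A
P = VI cos φ = 170 × 2.79 × cos(-80.5°) = 78.1 W

78.1 W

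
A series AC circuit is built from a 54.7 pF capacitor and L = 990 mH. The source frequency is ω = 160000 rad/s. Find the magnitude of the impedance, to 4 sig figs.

44140 Ω

X_L = ωL = 158400 Ω
X_C = 1/(ωC) = 114300 Ω
Net reactance X = X_L − X_C = 44140 Ω
Z = j44140 Ω
|Z| = √(0² + 44140²) = 44140 Ω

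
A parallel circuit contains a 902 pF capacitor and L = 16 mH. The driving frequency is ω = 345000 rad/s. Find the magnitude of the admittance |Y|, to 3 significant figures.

X_L = ωL = 5520 Ω
X_C = 1/(ωC) = 3210 Ω
Parallel: admittances add. Y = 1/(jωL) + jωC
Y = (0 + j0.000130) S
|Y| = 0.000130 S → |Z| = 1/|Y| = 7690 Ω, ∠Z = −∠Y = -90.0°

130 μS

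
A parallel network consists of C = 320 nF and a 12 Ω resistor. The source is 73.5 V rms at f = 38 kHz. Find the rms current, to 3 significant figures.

ω = 2πf = 238800 rad/s
X_C = 1/(ωC) = 13.1 Ω
Parallel: admittances add. Y = 1/R + jωC
Y = (0.0833 + j0.0764) S
|Y| = 0.113 S → |Z| = 1/|Y| = 8.85 Ω, ∠Z = −∠Y = -42.5°
I = V/|Z| = 73.5/8.85 = 8.31 A

8.31 A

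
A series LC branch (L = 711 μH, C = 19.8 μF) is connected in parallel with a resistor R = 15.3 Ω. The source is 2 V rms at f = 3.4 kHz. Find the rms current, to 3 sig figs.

203 mA

ω = 2πf = 21360 rad/s
X_L = ωL = 15.2 Ω
X_C = 1/(ωC) = 2.36 Ω
Branch 1: Z₁ = R = 15.3 Ω
Branch 2 (series LC): Z₂ = j(X_L − X_C) = j12.8 Ω
Parallel: Z = Z₁Z₂/(Z₁+Z₂), |Z| = 9.83 Ω, ∠Z = 50.0°
I = V/|Z| = 2/9.83 = 203 mA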